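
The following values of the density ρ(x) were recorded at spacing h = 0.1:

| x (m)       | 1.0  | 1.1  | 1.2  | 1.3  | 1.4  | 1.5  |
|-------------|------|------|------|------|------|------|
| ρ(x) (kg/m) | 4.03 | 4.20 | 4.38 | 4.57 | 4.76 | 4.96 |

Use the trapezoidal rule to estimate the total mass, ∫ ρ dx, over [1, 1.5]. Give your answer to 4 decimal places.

2.2405

h = 0.1, n = 5.
(h/2)·[y₀ + 2y₁ + 2y₂ + 2y₃ + 2y₄ + y₅] = 0.05·(44.81) = 2.2405.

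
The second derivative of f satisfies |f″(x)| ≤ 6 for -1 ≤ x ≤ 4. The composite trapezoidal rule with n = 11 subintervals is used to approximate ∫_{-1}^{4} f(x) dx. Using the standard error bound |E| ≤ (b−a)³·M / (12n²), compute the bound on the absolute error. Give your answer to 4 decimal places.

|E| ≤ (5)³·6 / (12·11²) = 750/1452 = 0.5165.

0.5165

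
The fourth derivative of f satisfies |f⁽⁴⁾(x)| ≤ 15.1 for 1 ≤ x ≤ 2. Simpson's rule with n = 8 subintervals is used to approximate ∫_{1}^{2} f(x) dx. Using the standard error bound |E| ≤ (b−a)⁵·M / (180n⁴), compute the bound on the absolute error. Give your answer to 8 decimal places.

|E| ≤ (1)⁵·15.1 / (180·8⁴) = 15.1/737280 = 0.00002048.

0.00002048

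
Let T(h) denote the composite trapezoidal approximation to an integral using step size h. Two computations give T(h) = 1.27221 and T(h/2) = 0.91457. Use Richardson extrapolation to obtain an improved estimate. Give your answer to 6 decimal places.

R = (4·T(h/2) − T(h)) / 3 = (4·0.91457 − 1.27221)/3 = (2.38607)/3 = 0.795357.

0.795357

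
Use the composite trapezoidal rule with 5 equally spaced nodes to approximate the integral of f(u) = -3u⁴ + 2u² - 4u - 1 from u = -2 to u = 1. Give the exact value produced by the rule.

h = (1 − (-2))/4 = 0.75.
Nodes u₀,…,u₄ = -2, -1.25, -0.5, 0.25, 1.
f(u) = -3u⁴ + 2u² - 4u - 1: f₀=-33, f₁=-0.19921875, f₂=1.3125, f₃=-1.88671875, f₄=-6.
(h/2)·[f₀ + 2f₁ + 2f₂ + 2f₃ + f₄] = 0.375·(-40.546875) = -15.205078125.

-15.205078125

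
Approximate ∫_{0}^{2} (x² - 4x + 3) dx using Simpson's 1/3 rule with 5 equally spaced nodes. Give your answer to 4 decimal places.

h = (2 − 0)/4 = 0.5.
Nodes x₀,…,x₄ = 0, 0.5, 1, 1.5, 2.
f(x) = x² - 4x + 3: f₀=3, f₁=1.25, f₂=0, f₃=-0.75, f₄=-1.
(h/3)·[f₀ + 4f₁ + 2f₂ + 4f₃ + f₄] = 0.166667·(4) = 0.6667.

0.6667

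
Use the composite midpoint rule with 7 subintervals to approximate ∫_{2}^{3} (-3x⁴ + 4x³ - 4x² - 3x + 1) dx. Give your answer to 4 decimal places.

-93.2837

h = (3 − 2)/7 = 0.142857.
Midpoints m₁,…,m₇ = 2.071429, 2.214286, 2.357143, 2.5, 2.642857, 2.785714, 2.928571.
f(m₁)=-42.058387, f(m₂)=-53.948016, f(m₃)=-68.521111, f(m₄)=-86.1875, f(m₅)=-107.387000, f(m₆)=-132.589416, f(m₇)=-162.294539.
h·[f(m₁) + f(m₂) + f(m₃) + f(m₄) + f(m₅) + f(m₆) + f(m₇)] = 0.142857·(-652.985969) = -93.2837.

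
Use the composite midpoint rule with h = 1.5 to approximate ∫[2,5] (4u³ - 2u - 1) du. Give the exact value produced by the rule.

h = (5 − 2)/2 = 1.5.
Midpoints m₁,…,m₂ = 2.75, 4.25.
f(m₁)=76.6875, f(m₂)=297.5625.
h·[f(m₁) + f(m₂)] = 1.5·(374.25) = 561.375.

561.375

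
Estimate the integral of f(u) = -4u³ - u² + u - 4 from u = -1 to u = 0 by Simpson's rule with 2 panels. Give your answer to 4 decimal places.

h = (0 − (-1))/2 = 0.5.
Nodes u₀,…,u₂ = -1, -0.5, 0.
f(u) = -4u³ - u² + u - 4: f₀=-2, f₁=-4.25, f₂=-4.
(h/3)·[f₀ + 4f₁ + f₂] = 0.166667·(-23) = -3.8333.

-3.8333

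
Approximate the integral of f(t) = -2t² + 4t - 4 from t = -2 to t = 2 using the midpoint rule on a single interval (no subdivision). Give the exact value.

-16

M = (b−a)·f(0) = 4·(-4) = -16.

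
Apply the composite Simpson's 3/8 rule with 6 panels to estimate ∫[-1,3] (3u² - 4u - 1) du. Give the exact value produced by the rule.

h = (3 − (-1))/6 = 0.666667.
Nodes u₀,…,u₆ = -1, -0.333333, 0.333333, 1, 1.666667, 2.333333, 3.
f(u) = 3u² - 4u - 1: f₀=6, f₁=0.666667, f₂=-2, f₃=-2, f₄=0.666667, f₅=6, f₆=14.
(3h/8)·[f₀ + 3f₁ + 3f₂ + 2f₃ + 3f₄ + 3f₅ + f₆] = 0.25·(32) = 8.

8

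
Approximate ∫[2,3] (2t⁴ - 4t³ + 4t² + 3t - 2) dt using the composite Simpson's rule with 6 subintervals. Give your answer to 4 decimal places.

50.2335

h = (3 − 2)/6 = 0.166667.
Nodes t₀,…,t₆ = 2, 2.166667, 2.333333, 2.5, 2.666667, 2.833333, 3.
f(t) = 2t⁴ - 4t³ + 4t² + 3t - 2: f₀=20, f₁=26.668210, f₂=35.246914, f₃=46.125, f₄=59.728395, f₅=76.520062, f₆=97.
(h/3)·[f₀ + 4f₁ + 2f₂ + 4f₃ + 2f₄ + 4f₅ + f₆] = 0.055556·(904.203704) = 50.2335.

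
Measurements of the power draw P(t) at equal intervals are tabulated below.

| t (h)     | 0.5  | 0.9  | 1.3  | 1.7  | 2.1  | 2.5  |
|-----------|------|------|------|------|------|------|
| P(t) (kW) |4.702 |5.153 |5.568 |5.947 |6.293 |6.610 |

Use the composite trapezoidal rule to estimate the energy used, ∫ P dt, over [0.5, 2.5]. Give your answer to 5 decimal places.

11.44680

h = 0.4, n = 5.
(h/2)·[y₀ + 2y₁ + 2y₂ + 2y₃ + 2y₄ + y₅] = 0.2·(57.234) = 11.44680.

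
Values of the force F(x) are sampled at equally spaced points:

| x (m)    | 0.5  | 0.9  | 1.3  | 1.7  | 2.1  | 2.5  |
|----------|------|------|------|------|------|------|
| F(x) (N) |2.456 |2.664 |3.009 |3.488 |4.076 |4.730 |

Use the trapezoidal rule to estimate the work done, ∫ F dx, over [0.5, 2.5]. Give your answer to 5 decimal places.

6.73200

h = 0.4, n = 5.
(h/2)·[y₀ + 2y₁ + 2y₂ + 2y₃ + 2y₄ + y₅] = 0.2·(33.660) = 6.73200.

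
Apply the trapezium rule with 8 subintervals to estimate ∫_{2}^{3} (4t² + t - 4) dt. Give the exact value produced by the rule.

23.84375

h = (3 − 2)/8 = 0.125.
Nodes t₀,…,t₈ = 2, 2.125, 2.25, 2.375, 2.5, 2.625, 2.75, 2.875, 3.
f(t) = 4t² + t - 4: f₀=14, f₁=16.1875, f₂=18.5, f₃=20.9375, f₄=23.5, f₅=26.1875, f₆=29, f₇=31.9375, f₈=35.
(h/2)·[f₀ + 2f₁ + 2f₂ + 2f₃ + 2f₄ + 2f₅ + 2f₆ + 2f₇ + f₈] = 0.0625·(381.5) = 23.84375.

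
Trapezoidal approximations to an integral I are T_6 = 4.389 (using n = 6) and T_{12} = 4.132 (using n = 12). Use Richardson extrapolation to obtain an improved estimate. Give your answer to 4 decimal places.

4.0463

R = (4·T_{12} − T_6) / 3 = (4·4.132 − 4.389)/3 = (12.139)/3 = 4.0463.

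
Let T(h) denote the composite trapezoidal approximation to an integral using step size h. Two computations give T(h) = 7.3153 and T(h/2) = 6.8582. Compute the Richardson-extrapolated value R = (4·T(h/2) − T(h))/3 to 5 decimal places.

R = (4·T(h/2) − T(h)) / 3 = (4·6.8582 − 7.3153)/3 = (20.1175)/3 = 6.70583.

6.70583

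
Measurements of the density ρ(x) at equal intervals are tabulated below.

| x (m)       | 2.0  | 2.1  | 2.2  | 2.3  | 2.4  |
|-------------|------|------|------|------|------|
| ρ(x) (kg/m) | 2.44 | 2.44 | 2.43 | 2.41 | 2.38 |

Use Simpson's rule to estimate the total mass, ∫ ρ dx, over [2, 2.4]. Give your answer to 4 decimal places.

h = 0.1, n = 4.
(h/3)·[y₀ + 4y₁ + 2y₂ + 4y₃ + y₄] = 0.033333·(29.08) = 0.9693.

0.9693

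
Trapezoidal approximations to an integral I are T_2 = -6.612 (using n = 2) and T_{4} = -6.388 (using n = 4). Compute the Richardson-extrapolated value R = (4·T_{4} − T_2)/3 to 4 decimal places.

R = (4·T_{4} − T_2) / 3 = (4·(-6.388) − (-6.612))/3 = (-18.940)/3 = -6.3133.

-6.3133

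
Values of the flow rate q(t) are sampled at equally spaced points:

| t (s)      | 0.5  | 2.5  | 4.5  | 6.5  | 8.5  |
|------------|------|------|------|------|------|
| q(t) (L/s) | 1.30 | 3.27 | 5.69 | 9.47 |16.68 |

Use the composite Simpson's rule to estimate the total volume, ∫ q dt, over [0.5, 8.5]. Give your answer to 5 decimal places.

h = 2, n = 4.
(h/3)·[y₀ + 4y₁ + 2y₂ + 4y₃ + y₄] = 0.666667·(80.32) = 53.54667.

53.54667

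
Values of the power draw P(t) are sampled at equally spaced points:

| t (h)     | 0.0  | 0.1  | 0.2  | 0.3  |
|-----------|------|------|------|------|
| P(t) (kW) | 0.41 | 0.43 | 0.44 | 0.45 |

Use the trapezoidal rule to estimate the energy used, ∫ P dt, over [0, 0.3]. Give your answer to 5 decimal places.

0.13000

h = 0.1, n = 3.
(h/2)·[y₀ + 2y₁ + 2y₂ + y₃] = 0.05·(2.60) = 0.13000.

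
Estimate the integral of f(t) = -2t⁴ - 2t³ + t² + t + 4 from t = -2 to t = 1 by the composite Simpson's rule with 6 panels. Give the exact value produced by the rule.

h = (1 − (-2))/6 = 0.5.
Nodes t₀,…,t₆ = -2, -1.5, -1, -0.5, 0, 0.5, 1.
f(t) = -2t⁴ - 2t³ + t² + t + 4: f₀=-10, f₁=1.375, f₂=4, f₃=3.875, f₄=4, f₅=4.375, f₆=2.
(h/3)·[f₀ + 4f₁ + 2f₂ + 4f₃ + 2f₄ + 4f₅ + f₆] = 0.166667·(46.5) = 7.75.

7.75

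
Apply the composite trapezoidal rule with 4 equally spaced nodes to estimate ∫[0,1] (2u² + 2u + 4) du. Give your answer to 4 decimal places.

5.7037

h = (1 − 0)/3 = 0.333333.
Nodes u₀,…,u₃ = 0, 0.333333, 0.666667, 1.
f(u) = 2u² + 2u + 4: f₀=4, f₁=4.888889, f₂=6.222222, f₃=8.
(h/2)·[f₀ + 2f₁ + 2f₂ + f₃] = 0.166667·(34.222222) = 5.7037.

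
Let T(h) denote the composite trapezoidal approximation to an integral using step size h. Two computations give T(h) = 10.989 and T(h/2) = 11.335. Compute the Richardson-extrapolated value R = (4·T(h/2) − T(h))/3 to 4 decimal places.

11.4503

R = (4·T(h/2) − T(h)) / 3 = (4·11.335 − 10.989)/3 = (34.351)/3 = 11.4503.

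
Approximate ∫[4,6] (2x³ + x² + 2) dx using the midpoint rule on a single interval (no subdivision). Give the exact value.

M = (b−a)·f(5) = 2·(277) = 554.

554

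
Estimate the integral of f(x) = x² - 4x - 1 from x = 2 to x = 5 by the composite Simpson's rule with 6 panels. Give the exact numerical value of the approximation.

-6

h = (5 − 2)/6 = 0.5.
Nodes x₀,…,x₆ = 2, 2.5, 3, 3.5, 4, 4.5, 5.
f(x) = x² - 4x - 1: f₀=-5, f₁=-4.75, f₂=-4, f₃=-2.75, f₄=-1, f₅=1.25, f₆=4.
(h/3)·[f₀ + 4f₁ + 2f₂ + 4f₃ + 2f₄ + 4f₅ + f₆] = 0.166667·(-36) = -6.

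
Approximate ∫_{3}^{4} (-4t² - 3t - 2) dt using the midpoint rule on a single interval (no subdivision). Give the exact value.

M = (b−a)·f(3.5) = 1·(-61.5) = -61.5.

-61.5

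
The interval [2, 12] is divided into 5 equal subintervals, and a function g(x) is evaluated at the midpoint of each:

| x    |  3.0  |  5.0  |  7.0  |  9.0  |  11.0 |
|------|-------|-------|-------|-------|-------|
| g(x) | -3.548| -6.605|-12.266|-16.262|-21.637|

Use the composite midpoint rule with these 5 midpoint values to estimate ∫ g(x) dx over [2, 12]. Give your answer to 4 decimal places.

h = 2, n = 5.
h·[y(m₁) + y(m₂) + y(m₃) + y(m₄) + y(m₅)] = 2·(-60.318) = -120.6360.

-120.6360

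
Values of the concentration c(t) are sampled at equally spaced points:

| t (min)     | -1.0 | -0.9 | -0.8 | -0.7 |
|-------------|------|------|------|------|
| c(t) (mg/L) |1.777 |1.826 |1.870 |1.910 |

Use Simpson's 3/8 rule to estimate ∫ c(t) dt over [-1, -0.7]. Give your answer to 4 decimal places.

0.5541

h = 0.1, n = 3.
(3h/8)·[y₀ + 3y₁ + 3y₂ + y₃] = 0.0375·(14.775) = 0.5541.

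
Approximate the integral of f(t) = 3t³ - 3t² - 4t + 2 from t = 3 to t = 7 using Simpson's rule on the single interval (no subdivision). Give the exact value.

1352

S = (b−a)/6 · [f(3) + 4f(5) + f(7)] = 0.666667·[44 + 4·282 + 856] = 1352.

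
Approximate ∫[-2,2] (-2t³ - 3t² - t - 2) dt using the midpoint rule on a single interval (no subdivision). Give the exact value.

-8

M = (b−a)·f(0) = 4·(-2) = -8.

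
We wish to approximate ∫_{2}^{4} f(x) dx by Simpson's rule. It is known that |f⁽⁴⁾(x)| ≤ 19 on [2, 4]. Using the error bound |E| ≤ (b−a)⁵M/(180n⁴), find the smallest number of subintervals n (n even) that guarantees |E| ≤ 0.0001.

Need 608/(180n⁴) ≤ 0.0001.
n⁴ ≥ 608/(180·0.0001) = 33777.8 ⇒ n ≥ 13.5568, so the smallest even n is 14. (n must be even for Simpson's rule.)

14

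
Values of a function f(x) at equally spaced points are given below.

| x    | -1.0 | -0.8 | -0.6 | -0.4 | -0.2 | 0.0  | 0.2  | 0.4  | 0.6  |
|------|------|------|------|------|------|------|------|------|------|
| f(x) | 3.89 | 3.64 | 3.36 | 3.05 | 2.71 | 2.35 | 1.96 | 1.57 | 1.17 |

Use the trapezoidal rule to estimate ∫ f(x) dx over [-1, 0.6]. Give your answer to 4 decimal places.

4.2340

h = 0.2, n = 8.
(h/2)·[y₀ + 2y₁ + 2y₂ + 2y₃ + 2y₄ + 2y₅ + 2y₆ + 2y₇ + y₈] = 0.1·(42.34) = 4.2340.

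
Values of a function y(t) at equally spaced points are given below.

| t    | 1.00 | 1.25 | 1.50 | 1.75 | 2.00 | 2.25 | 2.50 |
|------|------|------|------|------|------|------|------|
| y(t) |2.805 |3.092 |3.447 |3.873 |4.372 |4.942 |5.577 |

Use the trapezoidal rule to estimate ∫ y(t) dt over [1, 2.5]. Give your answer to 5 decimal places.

h = 0.25, n = 6.
(h/2)·[y₀ + 2y₁ + 2y₂ + 2y₃ + 2y₄ + 2y₅ + y₆] = 0.125·(47.834) = 5.97925.

5.97925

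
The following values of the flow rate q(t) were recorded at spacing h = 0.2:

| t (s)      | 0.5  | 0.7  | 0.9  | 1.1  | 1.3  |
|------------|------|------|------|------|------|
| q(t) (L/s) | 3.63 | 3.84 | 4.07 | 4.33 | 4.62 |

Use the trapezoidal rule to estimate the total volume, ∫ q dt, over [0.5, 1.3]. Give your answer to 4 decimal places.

h = 0.2, n = 4.
(h/2)·[y₀ + 2y₁ + 2y₂ + 2y₃ + y₄] = 0.1·(32.73) = 3.2730.

3.2730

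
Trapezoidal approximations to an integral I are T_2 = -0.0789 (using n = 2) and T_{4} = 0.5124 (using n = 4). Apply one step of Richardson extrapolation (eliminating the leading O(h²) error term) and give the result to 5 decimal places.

0.70950

R = (4·T_{4} − T_2) / 3 = (4·0.5124 − (-0.0789))/3 = (2.1285)/3 = 0.70950.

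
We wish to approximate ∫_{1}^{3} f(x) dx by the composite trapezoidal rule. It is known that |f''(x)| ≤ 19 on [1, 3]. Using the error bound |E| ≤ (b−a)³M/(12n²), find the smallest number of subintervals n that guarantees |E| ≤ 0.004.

Need 152/(12n²) ≤ 0.004.
n² ≥ 152/(12·0.004) = 3166.67 ⇒ n ≥ 56.2731, so the smallest n is 57.

57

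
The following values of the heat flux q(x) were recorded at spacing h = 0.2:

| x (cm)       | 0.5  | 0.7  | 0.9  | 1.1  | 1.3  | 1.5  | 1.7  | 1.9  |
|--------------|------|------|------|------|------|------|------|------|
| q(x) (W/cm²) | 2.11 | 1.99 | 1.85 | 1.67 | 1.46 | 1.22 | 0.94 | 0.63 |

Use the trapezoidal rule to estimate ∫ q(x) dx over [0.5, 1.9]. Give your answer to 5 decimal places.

h = 0.2, n = 7.
(h/2)·[y₀ + 2y₁ + 2y₂ + 2y₃ + 2y₄ + 2y₅ + 2y₆ + y₇] = 0.1·(21.00) = 2.10000.

2.10000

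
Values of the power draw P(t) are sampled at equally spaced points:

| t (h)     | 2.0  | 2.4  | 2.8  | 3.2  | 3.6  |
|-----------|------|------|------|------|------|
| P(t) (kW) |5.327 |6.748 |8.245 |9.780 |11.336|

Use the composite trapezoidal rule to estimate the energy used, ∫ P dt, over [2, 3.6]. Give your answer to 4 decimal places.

13.2418

h = 0.4, n = 4.
(h/2)·[y₀ + 2y₁ + 2y₂ + 2y₃ + y₄] = 0.2·(66.209) = 13.2418.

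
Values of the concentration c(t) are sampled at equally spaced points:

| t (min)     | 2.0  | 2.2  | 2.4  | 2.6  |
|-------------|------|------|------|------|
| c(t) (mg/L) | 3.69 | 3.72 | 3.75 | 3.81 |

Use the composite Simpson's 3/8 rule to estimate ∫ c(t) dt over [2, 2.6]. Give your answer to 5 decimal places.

h = 0.2, n = 3.
(3h/8)·[y₀ + 3y₁ + 3y₂ + y₃] = 0.075·(29.91) = 2.24325.

2.24325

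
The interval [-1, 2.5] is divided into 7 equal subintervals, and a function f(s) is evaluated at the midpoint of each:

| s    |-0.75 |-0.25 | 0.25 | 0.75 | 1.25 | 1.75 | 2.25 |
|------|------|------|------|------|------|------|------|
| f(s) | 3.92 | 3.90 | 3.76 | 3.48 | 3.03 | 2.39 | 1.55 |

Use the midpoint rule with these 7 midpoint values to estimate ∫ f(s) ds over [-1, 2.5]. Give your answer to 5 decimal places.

h = 0.5, n = 7.
h·[y(m₁) + y(m₂) + y(m₃) + y(m₄) + y(m₅) + y(m₆) + y(m₇)] = 0.5·(22.03) = 11.01500.

11.01500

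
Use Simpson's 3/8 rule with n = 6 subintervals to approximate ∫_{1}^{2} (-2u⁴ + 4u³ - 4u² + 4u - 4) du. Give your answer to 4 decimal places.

h = (2 − 1)/6 = 0.166667.
Nodes u₀,…,u₆ = 1, 1.166667, 1.333333, 1.5, 1.666667, 1.833333, 2.
f(u) = -2u⁴ + 4u³ - 4u² + 4u - 4: f₀=-2, f₁=-2.131173, f₂=-2.617284, f₃=-3.625, f₄=-5.358025, f₅=-8.057099, f₆=-12.
(3h/8)·[f₀ + 3f₁ + 3f₂ + 2f₃ + 3f₄ + 3f₅ + f₆] = 0.0625·(-75.740741) = -4.7338.

-4.7338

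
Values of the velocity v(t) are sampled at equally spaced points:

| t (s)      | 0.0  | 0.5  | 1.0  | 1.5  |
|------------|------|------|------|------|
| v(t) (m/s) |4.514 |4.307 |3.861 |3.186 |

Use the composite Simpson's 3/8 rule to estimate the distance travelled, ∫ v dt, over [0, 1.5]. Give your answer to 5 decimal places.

6.03825

h = 0.5, n = 3.
(3h/8)·[y₀ + 3y₁ + 3y₂ + y₃] = 0.1875·(32.204) = 6.03825.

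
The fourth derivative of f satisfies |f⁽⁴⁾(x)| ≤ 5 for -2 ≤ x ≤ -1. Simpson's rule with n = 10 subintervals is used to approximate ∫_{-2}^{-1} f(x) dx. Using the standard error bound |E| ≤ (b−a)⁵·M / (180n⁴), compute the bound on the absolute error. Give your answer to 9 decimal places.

0.000002778

|E| ≤ (1)⁵·5 / (180·10⁴) = 5/1800000 = 0.000002778.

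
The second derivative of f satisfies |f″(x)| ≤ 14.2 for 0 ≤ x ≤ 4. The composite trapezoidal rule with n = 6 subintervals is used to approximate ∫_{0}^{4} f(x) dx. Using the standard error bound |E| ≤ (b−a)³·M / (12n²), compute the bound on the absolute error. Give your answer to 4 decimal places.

2.1037

|E| ≤ (4)³·14.2 / (12·6²) = 908.8/432 = 2.1037.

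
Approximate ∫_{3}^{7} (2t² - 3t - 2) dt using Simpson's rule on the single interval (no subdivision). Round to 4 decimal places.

S = (b−a)/6 · [f(3) + 4f(5) + f(7)] = 0.666667·[7 + 4·33 + 75] = 142.6667.

142.6667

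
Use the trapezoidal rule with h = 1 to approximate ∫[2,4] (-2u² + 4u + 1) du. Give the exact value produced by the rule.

h = (4 − 2)/2 = 1.
Nodes u₀,…,u₂ = 2, 3, 4.
f(u) = -2u² + 4u + 1: f₀=1, f₁=-5, f₂=-15.
(h/2)·[f₀ + 2f₁ + f₂] = 0.5·(-24) = -12.

-12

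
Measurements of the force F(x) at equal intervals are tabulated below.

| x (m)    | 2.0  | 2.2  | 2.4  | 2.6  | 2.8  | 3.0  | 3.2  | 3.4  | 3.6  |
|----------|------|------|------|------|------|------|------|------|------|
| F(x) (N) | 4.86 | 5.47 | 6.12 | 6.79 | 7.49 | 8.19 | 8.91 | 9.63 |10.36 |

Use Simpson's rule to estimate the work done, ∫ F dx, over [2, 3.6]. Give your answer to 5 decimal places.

12.03867

h = 0.2, n = 8.
(h/3)·[y₀ + 4y₁ + 2y₂ + 4y₃ + 2y₄ + 4y₅ + 2y₆ + 4y₇ + y₈] = 0.066667·(180.58) = 12.03867.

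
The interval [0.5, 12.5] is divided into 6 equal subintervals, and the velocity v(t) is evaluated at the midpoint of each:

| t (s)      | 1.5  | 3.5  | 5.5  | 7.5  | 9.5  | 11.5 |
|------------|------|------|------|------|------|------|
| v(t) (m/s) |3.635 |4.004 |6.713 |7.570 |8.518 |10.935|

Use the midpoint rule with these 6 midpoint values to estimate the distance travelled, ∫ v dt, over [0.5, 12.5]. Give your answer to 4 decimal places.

82.7500

h = 2, n = 6.
h·[y(m₁) + y(m₂) + y(m₃) + y(m₄) + y(m₅) + y(m₆)] = 2·(41.375) = 82.7500.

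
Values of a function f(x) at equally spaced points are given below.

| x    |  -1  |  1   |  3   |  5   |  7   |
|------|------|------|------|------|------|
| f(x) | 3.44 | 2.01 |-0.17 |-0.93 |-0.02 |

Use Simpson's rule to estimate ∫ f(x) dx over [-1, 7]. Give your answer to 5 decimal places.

4.93333

h = 2, n = 4.
(h/3)·[y₀ + 4y₁ + 2y₂ + 4y₃ + y₄] = 0.666667·(7.40) = 4.93333.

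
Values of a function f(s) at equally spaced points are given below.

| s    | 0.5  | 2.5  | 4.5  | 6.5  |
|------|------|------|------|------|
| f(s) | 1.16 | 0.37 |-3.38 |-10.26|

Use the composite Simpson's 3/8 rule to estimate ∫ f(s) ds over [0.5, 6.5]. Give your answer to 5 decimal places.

-13.59750

h = 2, n = 3.
(3h/8)·[y₀ + 3y₁ + 3y₂ + y₃] = 0.75·(-18.13) = -13.59750.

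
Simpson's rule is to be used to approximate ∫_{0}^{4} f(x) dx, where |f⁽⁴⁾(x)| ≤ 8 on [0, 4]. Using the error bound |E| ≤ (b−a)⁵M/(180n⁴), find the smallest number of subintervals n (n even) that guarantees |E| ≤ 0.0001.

Need 8192/(180n⁴) ≤ 0.0001.
n⁴ ≥ 8192/(180·0.0001) = 455111 ⇒ n ≥ 25.9734, so the smallest even n is 26. (n must be even for Simpson's rule.)

26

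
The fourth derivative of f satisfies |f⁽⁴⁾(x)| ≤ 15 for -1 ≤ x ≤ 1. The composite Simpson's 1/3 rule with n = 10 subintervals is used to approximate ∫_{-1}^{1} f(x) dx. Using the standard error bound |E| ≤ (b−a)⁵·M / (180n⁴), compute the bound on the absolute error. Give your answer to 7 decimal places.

|E| ≤ (2)⁵·15 / (180·10⁴) = 480/1800000 = 0.0002667.

0.0002667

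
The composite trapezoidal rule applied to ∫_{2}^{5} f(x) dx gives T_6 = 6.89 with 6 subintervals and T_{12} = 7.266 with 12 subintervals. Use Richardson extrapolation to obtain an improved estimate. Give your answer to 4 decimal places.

R = (4·T_{12} − T_6) / 3 = (4·7.266 − 6.89)/3 = (22.174)/3 = 7.3913.

7.3913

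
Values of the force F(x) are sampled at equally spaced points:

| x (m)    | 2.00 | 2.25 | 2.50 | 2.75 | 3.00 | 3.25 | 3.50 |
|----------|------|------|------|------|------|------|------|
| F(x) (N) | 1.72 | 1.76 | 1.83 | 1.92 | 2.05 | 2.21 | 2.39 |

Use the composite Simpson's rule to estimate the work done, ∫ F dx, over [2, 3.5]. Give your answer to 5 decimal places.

2.95250

h = 0.25, n = 6.
(h/3)·[y₀ + 4y₁ + 2y₂ + 4y₃ + 2y₄ + 4y₅ + y₆] = 0.083333·(35.43) = 2.95250.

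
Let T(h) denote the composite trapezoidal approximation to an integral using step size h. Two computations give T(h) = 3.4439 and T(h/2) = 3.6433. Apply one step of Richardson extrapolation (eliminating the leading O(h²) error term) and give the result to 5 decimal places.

R = (4·T(h/2) − T(h)) / 3 = (4·3.6433 − 3.4439)/3 = (11.1293)/3 = 3.70977.

3.70977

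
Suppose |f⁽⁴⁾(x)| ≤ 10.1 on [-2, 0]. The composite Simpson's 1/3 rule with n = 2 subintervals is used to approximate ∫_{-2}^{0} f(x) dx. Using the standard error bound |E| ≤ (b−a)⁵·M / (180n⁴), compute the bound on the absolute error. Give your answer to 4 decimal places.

|E| ≤ (2)⁵·10.1 / (180·2⁴) = 323.2/2880 = 0.1122.

0.1122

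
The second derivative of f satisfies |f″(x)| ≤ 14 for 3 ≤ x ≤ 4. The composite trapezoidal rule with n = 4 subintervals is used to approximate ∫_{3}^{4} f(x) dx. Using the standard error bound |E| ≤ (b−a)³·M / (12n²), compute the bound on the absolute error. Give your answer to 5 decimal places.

|E| ≤ (1)³·14 / (12·4²) = 14/192 = 0.07292.

0.07292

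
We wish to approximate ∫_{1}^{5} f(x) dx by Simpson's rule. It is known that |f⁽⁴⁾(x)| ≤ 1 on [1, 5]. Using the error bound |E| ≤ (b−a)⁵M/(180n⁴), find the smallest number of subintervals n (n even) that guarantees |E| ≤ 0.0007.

10

Need 1024/(180n⁴) ≤ 0.0007.
n⁴ ≥ 1024/(180·0.0007) = 8126.98 ⇒ n ≥ 9.4947, so the smallest even n is 10. (n must be even for Simpson's rule.)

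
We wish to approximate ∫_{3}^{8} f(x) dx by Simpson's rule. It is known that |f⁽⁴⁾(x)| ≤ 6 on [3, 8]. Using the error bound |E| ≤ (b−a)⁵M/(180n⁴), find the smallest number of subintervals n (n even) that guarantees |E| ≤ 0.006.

Need 18750/(180n⁴) ≤ 0.006.
n⁴ ≥ 18750/(180·0.006) = 17361.1 ⇒ n ≥ 11.4787, so the smallest even n is 12. (n must be even for Simpson's rule.)

12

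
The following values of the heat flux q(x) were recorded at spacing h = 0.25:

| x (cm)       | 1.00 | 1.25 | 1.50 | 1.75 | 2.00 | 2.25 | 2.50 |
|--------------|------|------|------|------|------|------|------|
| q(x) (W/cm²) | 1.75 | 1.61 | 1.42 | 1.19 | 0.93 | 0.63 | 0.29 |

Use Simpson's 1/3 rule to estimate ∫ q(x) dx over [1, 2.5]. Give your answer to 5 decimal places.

1.70500

h = 0.25, n = 6.
(h/3)·[y₀ + 4y₁ + 2y₂ + 4y₃ + 2y₄ + 4y₅ + y₆] = 0.083333·(20.46) = 1.70500.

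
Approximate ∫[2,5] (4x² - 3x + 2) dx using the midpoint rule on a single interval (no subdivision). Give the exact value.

M = (b−a)·f(3.5) = 3·(40.5) = 121.5.

121.5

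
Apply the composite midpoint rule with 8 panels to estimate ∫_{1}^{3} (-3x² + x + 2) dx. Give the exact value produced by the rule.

-17.96875

h = (3 − 1)/8 = 0.25.
Midpoints m₁,…,m₈ = 1.125, 1.375, 1.625, 1.875, 2.125, 2.375, 2.625, 2.875.
f(m₁)=-0.671875, f(m₂)=-2.296875, f(m₃)=-4.296875, f(m₄)=-6.671875, f(m₅)=-9.421875, f(m₆)=-12.546875, f(m₇)=-16.046875, f(m₈)=-19.921875.
h·[f(m₁) + f(m₂) + f(m₃) + f(m₄) + f(m₅) + f(m₆) + f(m₇) + f(m₈)] = 0.25·(-71.875) = -17.96875.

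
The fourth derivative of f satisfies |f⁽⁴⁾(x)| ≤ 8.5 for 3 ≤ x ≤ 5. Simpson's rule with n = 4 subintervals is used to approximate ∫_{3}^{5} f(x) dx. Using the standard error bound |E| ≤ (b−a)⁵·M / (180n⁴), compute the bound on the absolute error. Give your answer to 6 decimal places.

|E| ≤ (2)⁵·8.5 / (180·4⁴) = 272/46080 = 0.005903.

0.005903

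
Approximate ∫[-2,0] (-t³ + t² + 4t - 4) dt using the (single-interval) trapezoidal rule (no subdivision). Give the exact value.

-4

T = (b−a)/2 · [f(-2) + f(0)] = 1·[0 + (-4)] = -4.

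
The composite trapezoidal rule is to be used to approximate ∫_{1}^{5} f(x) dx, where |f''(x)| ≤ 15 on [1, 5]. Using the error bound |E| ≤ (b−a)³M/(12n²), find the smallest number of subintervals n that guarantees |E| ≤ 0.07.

Need 960/(12n²) ≤ 0.07.
n² ≥ 960/(12·0.07) = 1142.86 ⇒ n ≥ 33.8062, so the smallest n is 34.

34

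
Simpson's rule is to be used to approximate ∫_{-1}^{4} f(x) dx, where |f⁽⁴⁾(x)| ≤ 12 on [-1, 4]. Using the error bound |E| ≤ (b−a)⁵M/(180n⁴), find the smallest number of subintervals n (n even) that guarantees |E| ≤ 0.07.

8

Need 37500/(180n⁴) ≤ 0.07.
n⁴ ≥ 37500/(180·0.07) = 2976.19 ⇒ n ≥ 7.3861, so the smallest even n is 8. (n must be even for Simpson's rule.)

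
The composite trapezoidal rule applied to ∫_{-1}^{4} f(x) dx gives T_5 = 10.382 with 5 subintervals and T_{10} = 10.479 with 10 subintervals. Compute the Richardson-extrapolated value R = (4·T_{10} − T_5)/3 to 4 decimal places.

R = (4·T_{10} − T_5) / 3 = (4·10.479 − 10.382)/3 = (31.534)/3 = 10.5113.

10.5113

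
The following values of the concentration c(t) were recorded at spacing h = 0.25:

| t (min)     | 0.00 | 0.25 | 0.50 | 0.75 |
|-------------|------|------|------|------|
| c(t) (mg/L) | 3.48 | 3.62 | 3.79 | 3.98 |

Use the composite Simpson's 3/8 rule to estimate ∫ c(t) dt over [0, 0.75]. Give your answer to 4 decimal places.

h = 0.25, n = 3.
(3h/8)·[y₀ + 3y₁ + 3y₂ + y₃] = 0.09375·(29.69) = 2.7834.

2.7834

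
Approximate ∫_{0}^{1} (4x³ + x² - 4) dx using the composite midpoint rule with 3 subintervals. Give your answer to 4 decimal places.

-2.7315

h = (1 − 0)/3 = 0.333333.
Midpoints m₁,…,m₃ = 0.166667, 0.5, 0.833333.
f(m₁)=-3.953704, f(m₂)=-3.25, f(m₃)=-0.990741.
h·[f(m₁) + f(m₂) + f(m₃)] = 0.333333·(-8.194444) = -2.7315.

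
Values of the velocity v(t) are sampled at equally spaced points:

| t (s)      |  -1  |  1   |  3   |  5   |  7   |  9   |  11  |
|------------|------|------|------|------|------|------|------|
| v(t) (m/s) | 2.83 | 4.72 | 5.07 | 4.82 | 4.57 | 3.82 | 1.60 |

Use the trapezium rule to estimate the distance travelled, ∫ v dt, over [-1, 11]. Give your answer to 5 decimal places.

h = 2, n = 6.
(h/2)·[y₀ + 2y₁ + 2y₂ + 2y₃ + 2y₄ + 2y₅ + y₆] = 1·(50.43) = 50.43000.

50.43000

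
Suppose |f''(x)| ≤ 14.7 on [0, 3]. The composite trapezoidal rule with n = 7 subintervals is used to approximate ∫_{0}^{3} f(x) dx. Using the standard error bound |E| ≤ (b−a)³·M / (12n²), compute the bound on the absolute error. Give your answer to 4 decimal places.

|E| ≤ (3)³·14.7 / (12·7²) = 396.9/588 = 0.6750.

0.6750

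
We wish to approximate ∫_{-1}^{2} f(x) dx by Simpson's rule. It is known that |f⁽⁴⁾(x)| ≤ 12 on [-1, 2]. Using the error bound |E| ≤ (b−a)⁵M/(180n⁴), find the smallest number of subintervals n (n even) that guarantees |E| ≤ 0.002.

Need 2916/(180n⁴) ≤ 0.002.
n⁴ ≥ 2916/(180·0.002) = 8100 ⇒ n ≥ 9.4868, so the smallest even n is 10. (n must be even for Simpson's rule.)

10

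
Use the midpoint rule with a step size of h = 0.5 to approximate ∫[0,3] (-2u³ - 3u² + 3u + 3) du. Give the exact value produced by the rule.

-44.25

h = (3 − 0)/6 = 0.5.
Midpoints m₁,…,m₆ = 0.25, 0.75, 1.25, 1.75, 2.25, 2.75.
f(m₁)=3.53125, f(m₂)=2.71875, f(m₃)=-1.84375, f(m₄)=-11.65625, f(m₅)=-28.21875, f(m₆)=-53.03125.
h·[f(m₁) + f(m₂) + f(m₃) + f(m₄) + f(m₅) + f(m₆)] = 0.5·(-88.5) = -44.25.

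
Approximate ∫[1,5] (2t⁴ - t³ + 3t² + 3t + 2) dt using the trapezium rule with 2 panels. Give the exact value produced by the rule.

h = (5 − 1)/2 = 2.
Nodes t₀,…,t₂ = 1, 3, 5.
f(t) = 2t⁴ - t³ + 3t² + 3t + 2: f₀=9, f₁=173, f₂=1217.
(h/2)·[f₀ + 2f₁ + f₂] = 1·(1572) = 1572.

1572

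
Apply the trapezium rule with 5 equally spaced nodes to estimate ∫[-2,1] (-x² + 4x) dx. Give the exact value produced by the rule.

-9.28125

h = (1 − (-2))/4 = 0.75.
Nodes x₀,…,x₄ = -2, -1.25, -0.5, 0.25, 1.
f(x) = -x² + 4x: f₀=-12, f₁=-6.5625, f₂=-2.25, f₃=0.9375, f₄=3.
(h/2)·[f₀ + 2f₁ + 2f₂ + 2f₃ + f₄] = 0.375·(-24.75) = -9.28125.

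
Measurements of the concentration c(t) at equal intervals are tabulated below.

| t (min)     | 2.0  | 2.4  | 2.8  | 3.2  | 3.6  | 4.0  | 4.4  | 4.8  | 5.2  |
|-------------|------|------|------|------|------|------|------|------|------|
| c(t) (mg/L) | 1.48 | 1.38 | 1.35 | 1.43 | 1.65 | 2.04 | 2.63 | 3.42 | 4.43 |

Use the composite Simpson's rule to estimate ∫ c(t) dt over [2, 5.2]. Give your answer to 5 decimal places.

h = 0.4, n = 8.
(h/3)·[y₀ + 4y₁ + 2y₂ + 4y₃ + 2y₄ + 4y₅ + 2y₆ + 4y₇ + y₈] = 0.133333·(50.25) = 6.70000.

6.70000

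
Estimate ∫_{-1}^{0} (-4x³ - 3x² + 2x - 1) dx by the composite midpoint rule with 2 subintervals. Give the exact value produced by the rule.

-2.0625

h = (0 − (-1))/2 = 0.5.
Midpoints m₁,…,m₂ = -0.75, -0.25.
f(m₁)=-2.5, f(m₂)=-1.625.
h·[f(m₁) + f(m₂)] = 0.5·(-4.125) = -2.0625.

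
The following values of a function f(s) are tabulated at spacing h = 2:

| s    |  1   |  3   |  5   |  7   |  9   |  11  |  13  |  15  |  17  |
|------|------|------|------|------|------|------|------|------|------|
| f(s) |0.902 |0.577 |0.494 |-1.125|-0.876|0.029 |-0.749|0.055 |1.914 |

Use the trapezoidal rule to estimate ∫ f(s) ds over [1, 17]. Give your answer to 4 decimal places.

-0.3740

h = 2, n = 8.
(h/2)·[y₀ + 2y₁ + 2y₂ + 2y₃ + 2y₄ + 2y₅ + 2y₆ + 2y₇ + y₈] = 1·(-0.374) = -0.3740.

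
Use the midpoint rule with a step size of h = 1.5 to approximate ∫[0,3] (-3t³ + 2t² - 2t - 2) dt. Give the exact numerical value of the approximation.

h = (3 − 0)/2 = 1.5.
Midpoints m₁,…,m₂ = 0.75, 2.25.
f(m₁)=-3.640625, f(m₂)=-30.546875.
h·[f(m₁) + f(m₂)] = 1.5·(-34.1875) = -51.28125.

-51.28125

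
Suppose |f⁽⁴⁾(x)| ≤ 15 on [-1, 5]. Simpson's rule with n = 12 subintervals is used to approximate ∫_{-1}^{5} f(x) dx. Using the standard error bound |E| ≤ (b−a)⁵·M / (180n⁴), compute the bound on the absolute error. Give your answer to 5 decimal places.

0.03125

|E| ≤ (6)⁵·15 / (180·12⁴) = 116640/3732480 = 0.03125.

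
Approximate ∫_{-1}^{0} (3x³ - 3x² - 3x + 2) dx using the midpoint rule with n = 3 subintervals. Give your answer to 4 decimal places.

1.8194

h = (0 − (-1))/3 = 0.333333.
Midpoints m₁,…,m₃ = -0.833333, -0.5, -0.166667.
f(m₁)=0.680556, f(m₂)=2.375, f(m₃)=2.402778.
h·[f(m₁) + f(m₂) + f(m₃)] = 0.333333·(5.458333) = 1.8194.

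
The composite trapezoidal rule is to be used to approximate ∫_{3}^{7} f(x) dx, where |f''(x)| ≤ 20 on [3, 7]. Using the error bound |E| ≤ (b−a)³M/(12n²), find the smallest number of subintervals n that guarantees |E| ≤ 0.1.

Need 1280/(12n²) ≤ 0.1.
n² ≥ 1280/(12·0.1) = 1066.67 ⇒ n ≥ 32.6599, so the smallest n is 33.

33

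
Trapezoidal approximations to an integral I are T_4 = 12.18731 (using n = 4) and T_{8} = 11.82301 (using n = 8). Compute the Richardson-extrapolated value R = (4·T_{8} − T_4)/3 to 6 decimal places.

R = (4·T_{8} − T_4) / 3 = (4·11.82301 − 12.18731)/3 = (35.10473)/3 = 11.701577.

11.701577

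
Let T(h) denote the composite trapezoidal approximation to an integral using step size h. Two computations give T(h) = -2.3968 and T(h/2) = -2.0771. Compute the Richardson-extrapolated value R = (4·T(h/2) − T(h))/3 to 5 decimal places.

R = (4·T(h/2) − T(h)) / 3 = (4·(-2.0771) − (-2.3968))/3 = (-5.9116)/3 = -1.97053.

-1.97053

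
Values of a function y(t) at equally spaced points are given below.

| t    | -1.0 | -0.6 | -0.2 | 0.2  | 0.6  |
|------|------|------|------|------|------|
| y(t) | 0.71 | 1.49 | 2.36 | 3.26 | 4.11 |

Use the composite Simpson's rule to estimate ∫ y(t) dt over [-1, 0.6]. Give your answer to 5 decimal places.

h = 0.4, n = 4.
(h/3)·[y₀ + 4y₁ + 2y₂ + 4y₃ + y₄] = 0.133333·(28.54) = 3.80533.

3.80533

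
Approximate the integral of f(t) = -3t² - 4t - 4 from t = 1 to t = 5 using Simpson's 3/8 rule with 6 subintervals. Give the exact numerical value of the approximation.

-188

h = (5 − 1)/6 = 0.666667.
Nodes t₀,…,t₆ = 1, 1.666667, 2.333333, 3, 3.666667, 4.333333, 5.
f(t) = -3t² - 4t - 4: f₀=-11, f₁=-19, f₂=-29.666667, f₃=-43, f₄=-59, f₅=-77.666667, f₆=-99.
(3h/8)·[f₀ + 3f₁ + 3f₂ + 2f₃ + 3f₄ + 3f₅ + f₆] = 0.25·(-752) = -188.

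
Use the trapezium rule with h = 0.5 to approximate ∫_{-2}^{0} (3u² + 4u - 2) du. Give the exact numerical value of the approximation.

h = (0 − (-2))/4 = 0.5.
Nodes u₀,…,u₄ = -2, -1.5, -1, -0.5, 0.
f(u) = 3u² + 4u - 2: f₀=2, f₁=-1.25, f₂=-3, f₃=-3.25, f₄=-2.
(h/2)·[f₀ + 2f₁ + 2f₂ + 2f₃ + f₄] = 0.25·(-15) = -3.75.

-3.75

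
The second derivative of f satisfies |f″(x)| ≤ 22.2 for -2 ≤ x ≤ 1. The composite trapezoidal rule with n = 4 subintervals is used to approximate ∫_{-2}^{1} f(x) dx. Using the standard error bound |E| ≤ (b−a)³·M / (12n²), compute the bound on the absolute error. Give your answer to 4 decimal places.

3.1219

|E| ≤ (3)³·22.2 / (12·4²) = 599.4/192 = 3.1219.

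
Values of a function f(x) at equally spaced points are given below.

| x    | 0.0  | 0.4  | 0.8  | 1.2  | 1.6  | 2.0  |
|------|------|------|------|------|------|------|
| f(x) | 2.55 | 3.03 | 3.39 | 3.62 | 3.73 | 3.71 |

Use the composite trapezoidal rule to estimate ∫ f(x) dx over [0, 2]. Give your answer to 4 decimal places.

6.7600

h = 0.4, n = 5.
(h/2)·[y₀ + 2y₁ + 2y₂ + 2y₃ + 2y₄ + y₅] = 0.2·(33.80) = 6.7600.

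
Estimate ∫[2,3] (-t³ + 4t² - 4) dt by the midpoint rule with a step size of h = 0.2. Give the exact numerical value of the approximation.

5.095

h = (3 − 2)/5 = 0.2.
Midpoints m₁,…,m₅ = 2.1, 2.3, 2.5, 2.7, 2.9.
f(m₁)=4.379, f(m₂)=4.993, f(m₃)=5.375, f(m₄)=5.477, f(m₅)=5.251.
h·[f(m₁) + f(m₂) + f(m₃) + f(m₄) + f(m₅)] = 0.2·(25.475) = 5.095.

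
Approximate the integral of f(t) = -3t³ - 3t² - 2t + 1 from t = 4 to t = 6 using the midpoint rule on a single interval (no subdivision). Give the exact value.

M = (b−a)·f(5) = 2·(-459) = -918.

-918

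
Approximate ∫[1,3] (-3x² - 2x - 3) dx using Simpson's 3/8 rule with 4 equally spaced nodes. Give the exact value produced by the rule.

h = (3 − 1)/3 = 0.666667.
Nodes x₀,…,x₃ = 1, 1.666667, 2.333333, 3.
f(x) = -3x² - 2x - 3: f₀=-8, f₁=-14.666667, f₂=-24, f₃=-36.
(3h/8)·[f₀ + 3f₁ + 3f₂ + f₃] = 0.25·(-160) = -40.

-40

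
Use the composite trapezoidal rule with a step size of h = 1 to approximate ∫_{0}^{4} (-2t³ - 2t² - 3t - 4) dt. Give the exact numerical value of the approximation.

h = (4 − 0)/4 = 1.
Nodes t₀,…,t₄ = 0, 1, 2, 3, 4.
f(t) = -2t³ - 2t² - 3t - 4: f₀=-4, f₁=-11, f₂=-34, f₃=-85, f₄=-176.
(h/2)·[f₀ + 2f₁ + 2f₂ + 2f₃ + f₄] = 0.5·(-440) = -220.

-220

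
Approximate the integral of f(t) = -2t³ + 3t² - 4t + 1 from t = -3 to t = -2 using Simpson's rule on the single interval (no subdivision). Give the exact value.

62.5

S = (b−a)/6 · [f(-3) + 4f(-2.5) + f(-2)] = 0.166667·[94 + 4·61 + 37] = 62.5.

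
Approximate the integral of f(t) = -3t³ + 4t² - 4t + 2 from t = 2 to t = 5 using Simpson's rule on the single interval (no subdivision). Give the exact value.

S = (b−a)/6 · [f(2) + 4f(3.5) + f(5)] = 0.5·[(-14) + 4·(-91.625) + (-293)] = -336.75.

-336.75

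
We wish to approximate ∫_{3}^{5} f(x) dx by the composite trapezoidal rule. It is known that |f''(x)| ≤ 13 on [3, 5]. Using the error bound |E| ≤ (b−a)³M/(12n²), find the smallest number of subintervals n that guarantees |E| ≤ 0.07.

12

Need 104/(12n²) ≤ 0.07.
n² ≥ 104/(12·0.07) = 123.81 ⇒ n ≥ 11.1270, so the smallest n is 12.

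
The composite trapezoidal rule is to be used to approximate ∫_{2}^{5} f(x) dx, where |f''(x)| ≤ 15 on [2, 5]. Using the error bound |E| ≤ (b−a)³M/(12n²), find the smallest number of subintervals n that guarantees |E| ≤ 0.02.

Need 405/(12n²) ≤ 0.02.
n² ≥ 405/(12·0.02) = 1687.5 ⇒ n ≥ 41.0792, so the smallest n is 42.

42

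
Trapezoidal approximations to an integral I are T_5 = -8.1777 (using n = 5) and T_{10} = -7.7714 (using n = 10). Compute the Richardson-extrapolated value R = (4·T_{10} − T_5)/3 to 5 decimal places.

-7.63597

R = (4·T_{10} − T_5) / 3 = (4·(-7.7714) − (-8.1777))/3 = (-22.9079)/3 = -7.63597.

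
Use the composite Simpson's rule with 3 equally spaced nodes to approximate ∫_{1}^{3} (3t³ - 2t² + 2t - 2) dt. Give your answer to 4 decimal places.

46.6667

h = (3 − 1)/2 = 1.
Nodes t₀,…,t₂ = 1, 2, 3.
f(t) = 3t³ - 2t² + 2t - 2: f₀=1, f₁=18, f₂=67.
(h/3)·[f₀ + 4f₁ + f₂] = 0.333333·(140) = 46.6667.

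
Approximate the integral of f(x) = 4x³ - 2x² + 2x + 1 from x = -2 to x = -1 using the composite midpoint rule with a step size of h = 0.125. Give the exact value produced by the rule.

-21.640625

h = (-1 − (-2))/8 = 0.125.
Midpoints m₁,…,m₈ = -1.9375, -1.8125, -1.6875, -1.5625, -1.4375, -1.3125, -1.1875, -1.0625.
f(m₁)=-39.4755859375, f(m₂)=-33.0126953125, f(m₃)=-27.2919921875, f(m₄)=-22.2666015625, f(m₅)=-17.8896484375, f(m₆)=-14.1142578125, f(m₇)=-10.8935546875, f(m₈)=-8.1806640625.
h·[f(m₁) + f(m₂) + f(m₃) + f(m₄) + f(m₅) + f(m₆) + f(m₇) + f(m₈)] = 0.125·(-173.125) = -21.640625.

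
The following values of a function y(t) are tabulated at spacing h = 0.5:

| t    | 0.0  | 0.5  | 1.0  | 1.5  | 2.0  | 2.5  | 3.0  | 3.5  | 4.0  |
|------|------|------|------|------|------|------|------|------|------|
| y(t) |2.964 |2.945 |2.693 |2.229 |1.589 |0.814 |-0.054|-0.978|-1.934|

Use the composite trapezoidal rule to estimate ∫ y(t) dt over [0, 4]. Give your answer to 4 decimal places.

4.8765

h = 0.5, n = 8.
(h/2)·[y₀ + 2y₁ + 2y₂ + 2y₃ + 2y₄ + 2y₅ + 2y₆ + 2y₇ + y₈] = 0.25·(19.506) = 4.8765.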